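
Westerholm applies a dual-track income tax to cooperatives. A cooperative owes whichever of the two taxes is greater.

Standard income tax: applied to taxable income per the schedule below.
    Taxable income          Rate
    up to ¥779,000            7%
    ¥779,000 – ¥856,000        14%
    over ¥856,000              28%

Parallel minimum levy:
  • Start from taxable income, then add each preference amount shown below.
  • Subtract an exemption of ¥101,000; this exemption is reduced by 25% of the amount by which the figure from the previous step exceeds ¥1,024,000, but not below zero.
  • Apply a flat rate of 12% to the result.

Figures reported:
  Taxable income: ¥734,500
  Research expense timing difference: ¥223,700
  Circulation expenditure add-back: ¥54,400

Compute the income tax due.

¥109,392

Standard income tax:
  ¥734,500 × 7% = ¥51,415

Parallel minimum levy:
  Adjusted income: ¥734,500 + ¥223,700 + ¥54,400 = ¥1,012,600
  Exemption: ¥1,012,600 ≤ ¥1,024,000, so full ¥101,000 applies
  Base: ¥1,012,600 − ¥101,000 = ¥911,600
  ¥911,600 × 12% = ¥109,392

¥109,392 > ¥51,415, so the parallel minimum levy is the binding amount.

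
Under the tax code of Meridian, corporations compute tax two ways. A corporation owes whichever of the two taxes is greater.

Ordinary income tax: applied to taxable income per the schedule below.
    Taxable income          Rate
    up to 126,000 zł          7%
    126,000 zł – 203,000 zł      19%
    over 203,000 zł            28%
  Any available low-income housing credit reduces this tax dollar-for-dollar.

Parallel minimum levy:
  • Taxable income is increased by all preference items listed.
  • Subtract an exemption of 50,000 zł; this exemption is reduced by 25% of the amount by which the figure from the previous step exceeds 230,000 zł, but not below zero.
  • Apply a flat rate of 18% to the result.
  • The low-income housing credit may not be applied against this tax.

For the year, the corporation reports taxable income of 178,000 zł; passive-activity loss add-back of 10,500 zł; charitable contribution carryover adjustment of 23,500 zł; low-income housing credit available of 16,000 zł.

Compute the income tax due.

Parallel minimum levy:
  Adjusted income: 178,000 zł + 10,500 zł + 23,500 zł = 212,000 zł
  Exemption: 212,000 zł ≤ 230,000 zł, so full 50,000 zł applies
  Base: 212,000 zł − 50,000 zł = 162,000 zł
  162,000 zł × 18% = 29,160 zł

Ordinary income tax:
  126,000 zł × 7% = 8,820 zł
  52,000 zł × 19% = 9,880 zł
  → 18,700 zł
  Less low-income housing credit 16,000 zł → 2,700 zł

29,160 zł > 2,700 zł, so the parallel minimum levy is the binding amount.

29,160 zł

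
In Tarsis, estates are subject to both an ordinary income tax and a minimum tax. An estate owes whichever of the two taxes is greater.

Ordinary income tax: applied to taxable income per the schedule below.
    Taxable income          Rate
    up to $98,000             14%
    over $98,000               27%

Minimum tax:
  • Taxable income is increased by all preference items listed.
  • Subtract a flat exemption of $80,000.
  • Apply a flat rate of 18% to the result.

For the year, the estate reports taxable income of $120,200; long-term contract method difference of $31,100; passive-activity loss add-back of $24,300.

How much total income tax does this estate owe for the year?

$19,714

Minimum tax:
  Adjusted income: $120,200 + $31,100 + $24,300 = $175,600
  Less exemption $80,000 → base $95,600
  $95,600 × 18% = $17,208

Ordinary income tax:
  $98,000 × 14% = $13,720
  $22,200 × 27% = $5,994
  → $19,714

$19,714 > $17,208, so the ordinary income tax governs.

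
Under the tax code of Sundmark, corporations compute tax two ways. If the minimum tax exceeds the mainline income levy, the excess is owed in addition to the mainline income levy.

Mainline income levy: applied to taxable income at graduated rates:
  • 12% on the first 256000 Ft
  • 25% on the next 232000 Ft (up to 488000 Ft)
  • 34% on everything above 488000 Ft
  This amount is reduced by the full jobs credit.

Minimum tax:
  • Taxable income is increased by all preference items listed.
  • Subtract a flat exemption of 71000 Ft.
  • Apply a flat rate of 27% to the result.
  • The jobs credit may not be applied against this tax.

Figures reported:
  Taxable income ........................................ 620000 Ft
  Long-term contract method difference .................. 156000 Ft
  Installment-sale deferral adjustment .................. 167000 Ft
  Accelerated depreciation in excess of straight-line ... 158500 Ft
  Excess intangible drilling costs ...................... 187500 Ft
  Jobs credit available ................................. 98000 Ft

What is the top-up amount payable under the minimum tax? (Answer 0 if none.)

293260 Ft

Minimum tax:
  Adjusted income: 620000 Ft + 156000 Ft + 167000 Ft + 158500 Ft + 187500 Ft = 1289000 Ft
  Less exemption 71000 Ft → base 1218000 Ft
  1218000 Ft × 27% = 328860 Ft

Mainline income levy:
  256000 Ft × 12% = 30720 Ft
  232000 Ft × 25% = 58000 Ft
  132000 Ft × 34% = 44880 Ft
  → 133600 Ft
  Less jobs credit 98000 Ft → 35600 Ft

Excess of minimum tax over mainline income levy: 328860 Ft − 35600 Ft = 293260 Ft.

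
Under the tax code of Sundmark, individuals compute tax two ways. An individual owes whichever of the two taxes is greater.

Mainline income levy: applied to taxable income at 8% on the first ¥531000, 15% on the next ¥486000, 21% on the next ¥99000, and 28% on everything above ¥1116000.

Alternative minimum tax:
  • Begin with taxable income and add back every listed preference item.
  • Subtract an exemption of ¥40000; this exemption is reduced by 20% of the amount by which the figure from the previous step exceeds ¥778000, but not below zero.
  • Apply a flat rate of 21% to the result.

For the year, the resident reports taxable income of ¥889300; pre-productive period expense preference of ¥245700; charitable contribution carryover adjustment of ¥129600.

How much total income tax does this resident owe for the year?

¥265566

Alternative minimum tax:
  Adjusted income: ¥889300 + ¥245700 + ¥129600 = ¥1264600
  Exemption: 20% × (¥1264600 − ¥778000) = ¥97320 ≥ ¥40000, so the exemption is fully phased out
  Base: ¥1264600 − ¥0 = ¥1264600
  ¥1264600 × 21% = ¥265566

Mainline income levy:
  ¥531000 × 8% = ¥42480
  ¥358300 × 15% = ¥53745
  → ¥96225

¥265566 > ¥96225, so the alternative minimum tax is the binding amount.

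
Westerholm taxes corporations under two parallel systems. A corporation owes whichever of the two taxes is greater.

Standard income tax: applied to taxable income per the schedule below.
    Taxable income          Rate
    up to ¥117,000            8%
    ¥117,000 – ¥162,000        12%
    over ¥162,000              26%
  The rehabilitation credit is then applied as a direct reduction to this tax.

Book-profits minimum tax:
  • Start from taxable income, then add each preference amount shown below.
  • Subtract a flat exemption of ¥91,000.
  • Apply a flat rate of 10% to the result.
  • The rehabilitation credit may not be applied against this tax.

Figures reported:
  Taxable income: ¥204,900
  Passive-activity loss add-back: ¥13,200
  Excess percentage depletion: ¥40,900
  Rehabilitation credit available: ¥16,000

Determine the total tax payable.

¥16,800

Book-profits minimum tax:
  Adjusted income: ¥204,900 + ¥13,200 + ¥40,900 = ¥259,000
  Less exemption ¥91,000 → base ¥168,000
  ¥168,000 × 10% = ¥16,800

Standard income tax:
  ¥117,000 × 8% = ¥9,360
  ¥45,000 × 12% = ¥5,400
  ¥42,900 × 26% = ¥11,154
  → ¥25,914
  Less rehabilitation credit ¥16,000 → ¥9,914

¥16,800 > ¥9,914, so the book-profits minimum tax is the binding amount.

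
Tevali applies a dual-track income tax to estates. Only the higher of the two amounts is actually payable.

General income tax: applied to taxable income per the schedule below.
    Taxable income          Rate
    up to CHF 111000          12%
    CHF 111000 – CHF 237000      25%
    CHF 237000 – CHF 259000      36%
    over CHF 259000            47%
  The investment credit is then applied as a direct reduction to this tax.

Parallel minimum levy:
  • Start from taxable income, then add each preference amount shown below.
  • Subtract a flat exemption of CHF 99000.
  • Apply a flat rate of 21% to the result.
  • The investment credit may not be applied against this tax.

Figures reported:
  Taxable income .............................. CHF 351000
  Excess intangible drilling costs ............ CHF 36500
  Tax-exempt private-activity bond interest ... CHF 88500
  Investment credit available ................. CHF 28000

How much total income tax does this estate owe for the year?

Parallel minimum levy:
  Adjusted income: CHF 351000 + CHF 36500 + CHF 88500 = CHF 476000
  Less exemption CHF 99000 → base CHF 377000
  CHF 377000 × 21% = CHF 79170

General income tax:
  CHF 111000 × 12% = CHF 13320
  CHF 126000 × 25% = CHF 31500
  CHF 22000 × 36% = CHF 7920
  CHF 92000 × 47% = CHF 43240
  → CHF 95980
  Less investment credit CHF 28000 → CHF 67980

CHF 79170 > CHF 67980, so the parallel minimum levy is the binding amount.

CHF 79170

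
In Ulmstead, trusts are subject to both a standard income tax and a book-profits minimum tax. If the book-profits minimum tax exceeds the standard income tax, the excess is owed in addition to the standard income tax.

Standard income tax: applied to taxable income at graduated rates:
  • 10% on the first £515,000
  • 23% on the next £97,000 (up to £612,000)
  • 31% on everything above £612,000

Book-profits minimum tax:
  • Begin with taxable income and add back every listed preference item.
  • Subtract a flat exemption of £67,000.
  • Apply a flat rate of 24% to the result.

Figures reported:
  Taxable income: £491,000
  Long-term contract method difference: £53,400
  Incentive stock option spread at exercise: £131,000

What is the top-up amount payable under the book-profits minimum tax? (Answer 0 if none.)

Book-profits minimum tax:
  Adjusted income: £491,000 + £53,400 + £131,000 = £675,400
  Less exemption £67,000 → base £608,400
  £608,400 × 24% = £146,016

Standard income tax:
  £491,000 × 10% = £49,100

Excess of book-profits minimum tax over standard income tax: £146,016 − £49,100 = £96,916.

£96,916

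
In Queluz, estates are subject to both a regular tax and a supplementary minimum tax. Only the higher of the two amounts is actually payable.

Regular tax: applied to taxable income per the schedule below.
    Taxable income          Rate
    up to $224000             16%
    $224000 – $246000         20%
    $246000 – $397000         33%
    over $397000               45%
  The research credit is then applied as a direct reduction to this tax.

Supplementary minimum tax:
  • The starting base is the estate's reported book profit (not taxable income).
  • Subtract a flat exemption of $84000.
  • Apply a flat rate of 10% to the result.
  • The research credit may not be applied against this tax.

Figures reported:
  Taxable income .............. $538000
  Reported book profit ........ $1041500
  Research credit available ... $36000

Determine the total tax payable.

$117520

Regular tax:
  $224000 × 16% = $35840
  $22000 × 20% = $4400
  $151000 × 33% = $49830
  $141000 × 45% = $63450
  → $153520
  Less research credit $36000 → $117520

Supplementary minimum tax:
  Base (reported book profit): $1041500
  Less exemption $84000 → base $957500
  $957500 × 10% = $95750

$117520 > $95750, so the regular tax governs.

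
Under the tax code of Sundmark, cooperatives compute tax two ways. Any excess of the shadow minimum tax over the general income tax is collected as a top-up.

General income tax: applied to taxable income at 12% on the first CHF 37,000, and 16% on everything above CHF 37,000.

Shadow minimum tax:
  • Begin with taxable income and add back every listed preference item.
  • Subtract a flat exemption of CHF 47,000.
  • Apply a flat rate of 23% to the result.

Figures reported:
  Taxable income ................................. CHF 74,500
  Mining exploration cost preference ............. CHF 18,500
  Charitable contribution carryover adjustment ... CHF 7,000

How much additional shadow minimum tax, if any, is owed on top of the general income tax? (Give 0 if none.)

General income tax:
  CHF 37,000 × 12% = CHF 4,440
  CHF 37,500 × 16% = CHF 6,000
  → CHF 10,440

Shadow minimum tax:
  Adjusted income: CHF 74,500 + CHF 18,500 + CHF 7,000 = CHF 100,000
  Less exemption CHF 47,000 → base CHF 53,000
  CHF 53,000 × 23% = CHF 12,190

Excess of shadow minimum tax over general income tax: CHF 12,190 − CHF 10,440 = CHF 1,750.

CHF 1,750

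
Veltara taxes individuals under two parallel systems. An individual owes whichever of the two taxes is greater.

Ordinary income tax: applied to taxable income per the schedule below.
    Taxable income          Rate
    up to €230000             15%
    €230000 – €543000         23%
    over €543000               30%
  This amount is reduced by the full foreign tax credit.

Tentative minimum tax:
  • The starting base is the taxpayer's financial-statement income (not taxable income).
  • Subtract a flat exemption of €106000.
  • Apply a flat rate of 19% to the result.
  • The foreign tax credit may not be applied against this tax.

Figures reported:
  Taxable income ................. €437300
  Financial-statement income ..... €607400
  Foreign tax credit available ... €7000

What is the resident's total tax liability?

€95266

Ordinary income tax:
  €230000 × 15% = €34500
  €207300 × 23% = €47679
  → €82179
  Less foreign tax credit €7000 → €75179

Tentative minimum tax:
  Base (financial-statement income): €607400
  Less exemption €106000 → base €501400
  €501400 × 19% = €95266

€95266 > €75179, so the tentative minimum tax is the binding amount.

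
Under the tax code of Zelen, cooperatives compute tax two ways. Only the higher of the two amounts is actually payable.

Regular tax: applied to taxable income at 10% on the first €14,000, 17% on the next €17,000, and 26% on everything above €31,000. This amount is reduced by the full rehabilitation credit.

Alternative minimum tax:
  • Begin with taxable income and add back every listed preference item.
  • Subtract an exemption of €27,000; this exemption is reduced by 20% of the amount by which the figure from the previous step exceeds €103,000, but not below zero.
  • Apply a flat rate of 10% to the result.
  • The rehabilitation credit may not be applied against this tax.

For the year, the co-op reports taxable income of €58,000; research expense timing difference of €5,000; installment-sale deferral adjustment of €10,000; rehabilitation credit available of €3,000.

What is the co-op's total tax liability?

€8,310

Regular tax:
  €14,000 × 10% = €1,400
  €17,000 × 17% = €2,890
  €27,000 × 26% = €7,020
  → €11,310
  Less rehabilitation credit €3,000 → €8,310

Alternative minimum tax:
  Adjusted income: €58,000 + €5,000 + €10,000 = €73,000
  Exemption: €73,000 ≤ €103,000, so full €27,000 applies
  Base: €73,000 − €27,000 = €46,000
  €46,000 × 10% = €4,600

€8,310 > €4,600, so the regular tax governs.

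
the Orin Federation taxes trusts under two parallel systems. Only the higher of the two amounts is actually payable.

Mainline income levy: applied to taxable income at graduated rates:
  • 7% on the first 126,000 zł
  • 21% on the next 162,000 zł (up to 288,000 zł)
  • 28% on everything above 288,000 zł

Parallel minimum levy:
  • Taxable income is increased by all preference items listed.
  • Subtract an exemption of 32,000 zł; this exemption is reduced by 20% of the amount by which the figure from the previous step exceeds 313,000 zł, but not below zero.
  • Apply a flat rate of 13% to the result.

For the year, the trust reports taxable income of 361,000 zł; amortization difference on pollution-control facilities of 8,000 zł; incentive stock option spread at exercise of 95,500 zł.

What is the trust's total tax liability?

63,280 zł

Parallel minimum levy:
  Adjusted income: 361,000 zł + 8,000 zł + 95,500 zł = 464,500 zł
  Exemption: 32,000 zł − 20% × (464,500 zł − 313,000 zł) = 32,000 zł − 30,300 zł = 1,700 zł
  Base: 464,500 zł − 1,700 zł = 462,800 zł
  462,800 zł × 13% = 60,164 zł

Mainline income levy:
  126,000 zł × 7% = 8,820 zł
  162,000 zł × 21% = 34,020 zł
  73,000 zł × 28% = 20,440 zł
  → 63,280 zł

63,280 zł > 60,164 zł, so the mainline income levy governs.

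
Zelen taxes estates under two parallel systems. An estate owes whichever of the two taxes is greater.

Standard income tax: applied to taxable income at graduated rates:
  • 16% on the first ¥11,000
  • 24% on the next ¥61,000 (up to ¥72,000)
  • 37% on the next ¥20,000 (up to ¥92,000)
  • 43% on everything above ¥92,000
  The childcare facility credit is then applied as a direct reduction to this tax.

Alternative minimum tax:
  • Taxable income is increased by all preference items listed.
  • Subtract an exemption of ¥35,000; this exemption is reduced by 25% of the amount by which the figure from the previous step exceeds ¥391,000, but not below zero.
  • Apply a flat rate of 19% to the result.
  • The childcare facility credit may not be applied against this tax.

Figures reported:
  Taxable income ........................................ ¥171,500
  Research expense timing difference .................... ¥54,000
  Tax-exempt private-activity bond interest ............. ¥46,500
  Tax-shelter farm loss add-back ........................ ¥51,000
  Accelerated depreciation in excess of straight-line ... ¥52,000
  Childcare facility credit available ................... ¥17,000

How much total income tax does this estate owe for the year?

¥64,600

Standard income tax:
  ¥11,000 × 16% = ¥1,760
  ¥61,000 × 24% = ¥14,640
  ¥20,000 × 37% = ¥7,400
  ¥79,500 × 43% = ¥34,185
  → ¥57,985
  Less childcare facility credit ¥17,000 → ¥40,985

Alternative minimum tax:
  Adjusted income: ¥171,500 + ¥54,000 + ¥46,500 + ¥51,000 + ¥52,000 = ¥375,000
  Exemption: ¥375,000 ≤ ¥391,000, so full ¥35,000 applies
  Base: ¥375,000 − ¥35,000 = ¥340,000
  ¥340,000 × 19% = ¥64,600

¥64,600 > ¥40,985, so the alternative minimum tax is the binding amount.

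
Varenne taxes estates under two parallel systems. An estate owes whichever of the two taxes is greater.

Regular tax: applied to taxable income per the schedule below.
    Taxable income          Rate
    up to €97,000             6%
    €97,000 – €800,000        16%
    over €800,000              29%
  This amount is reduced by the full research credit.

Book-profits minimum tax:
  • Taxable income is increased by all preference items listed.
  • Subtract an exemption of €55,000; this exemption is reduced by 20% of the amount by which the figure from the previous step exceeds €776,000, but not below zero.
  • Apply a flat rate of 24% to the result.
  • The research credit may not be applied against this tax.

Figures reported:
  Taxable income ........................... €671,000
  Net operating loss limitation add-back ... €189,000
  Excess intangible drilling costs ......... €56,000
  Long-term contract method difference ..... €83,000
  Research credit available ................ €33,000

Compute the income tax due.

€237,264

Book-profits minimum tax:
  Adjusted income: €671,000 + €189,000 + €56,000 + €83,000 = €999,000
  Exemption: €55,000 − 20% × (€999,000 − €776,000) = €55,000 − €44,600 = €10,400
  Base: €999,000 − €10,400 = €988,600
  €988,600 × 24% = €237,264

Regular tax:
  €97,000 × 6% = €5,820
  €574,000 × 16% = €91,840
  → €97,660
  Less research credit €33,000 → €64,660

€237,264 > €64,660, so the book-profits minimum tax is the binding amount.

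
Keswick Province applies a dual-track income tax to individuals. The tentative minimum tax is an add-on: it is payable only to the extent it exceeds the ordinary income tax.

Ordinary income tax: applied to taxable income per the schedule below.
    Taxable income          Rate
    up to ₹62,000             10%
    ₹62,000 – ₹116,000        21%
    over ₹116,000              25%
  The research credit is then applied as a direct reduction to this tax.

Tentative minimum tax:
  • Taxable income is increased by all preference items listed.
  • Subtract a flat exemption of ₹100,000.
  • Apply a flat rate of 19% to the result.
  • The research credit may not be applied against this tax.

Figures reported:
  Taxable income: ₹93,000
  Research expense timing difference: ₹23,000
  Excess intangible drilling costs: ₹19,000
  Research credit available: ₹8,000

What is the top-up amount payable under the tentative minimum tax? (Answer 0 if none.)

Tentative minimum tax:
  Adjusted income: ₹93,000 + ₹23,000 + ₹19,000 = ₹135,000
  Less exemption ₹100,000 → base ₹35,000
  ₹35,000 × 19% = ₹6,650

Ordinary income tax:
  ₹62,000 × 10% = ₹6,200
  ₹31,000 × 21% = ₹6,510
  → ₹12,710
  Less research credit ₹8,000 → ₹4,710

Excess of tentative minimum tax over ordinary income tax: ₹6,650 − ₹4,710 = ₹1,940.

₹1,940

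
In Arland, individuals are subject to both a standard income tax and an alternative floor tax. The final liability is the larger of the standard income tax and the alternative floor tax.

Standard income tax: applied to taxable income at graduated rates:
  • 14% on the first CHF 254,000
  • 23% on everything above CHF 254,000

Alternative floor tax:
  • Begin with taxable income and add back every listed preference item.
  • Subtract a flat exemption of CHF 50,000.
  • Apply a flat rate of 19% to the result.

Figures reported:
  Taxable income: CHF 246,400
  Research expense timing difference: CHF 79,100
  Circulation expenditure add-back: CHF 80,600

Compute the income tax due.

CHF 67,659

Standard income tax:
  CHF 246,400 × 14% = CHF 34,496

Alternative floor tax:
  Adjusted income: CHF 246,400 + CHF 79,100 + CHF 80,600 = CHF 406,100
  Less exemption CHF 50,000 → base CHF 356,100
  CHF 356,100 × 19% = CHF 67,659

CHF 67,659 > CHF 34,496, so the alternative floor tax is the binding amount.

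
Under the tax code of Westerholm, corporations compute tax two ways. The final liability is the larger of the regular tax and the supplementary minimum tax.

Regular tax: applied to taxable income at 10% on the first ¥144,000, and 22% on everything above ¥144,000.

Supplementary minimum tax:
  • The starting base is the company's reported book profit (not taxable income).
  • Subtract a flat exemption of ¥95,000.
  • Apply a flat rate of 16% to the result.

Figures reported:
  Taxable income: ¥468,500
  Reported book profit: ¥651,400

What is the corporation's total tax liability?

¥89,024

Supplementary minimum tax:
  Base (reported book profit): ¥651,400
  Less exemption ¥95,000 → base ¥556,400
  ¥556,400 × 16% = ¥89,024

Regular tax:
  ¥144,000 × 10% = ¥14,400
  ¥324,500 × 22% = ¥71,390
  → ¥85,790

¥89,024 > ¥85,790, so the supplementary minimum tax is the binding amount.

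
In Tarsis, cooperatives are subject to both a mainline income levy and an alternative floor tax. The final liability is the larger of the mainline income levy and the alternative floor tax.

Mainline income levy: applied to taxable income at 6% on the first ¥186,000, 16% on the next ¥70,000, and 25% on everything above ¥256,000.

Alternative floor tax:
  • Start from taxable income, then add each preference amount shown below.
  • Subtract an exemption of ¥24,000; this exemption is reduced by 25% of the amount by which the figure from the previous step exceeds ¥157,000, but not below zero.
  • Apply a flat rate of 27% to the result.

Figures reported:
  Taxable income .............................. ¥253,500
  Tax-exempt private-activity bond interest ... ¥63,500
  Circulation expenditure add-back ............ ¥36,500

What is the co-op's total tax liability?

¥95,445

Mainline income levy:
  ¥186,000 × 6% = ¥11,160
  ¥67,500 × 16% = ¥10,800
  → ¥21,960

Alternative floor tax:
  Adjusted income: ¥253,500 + ¥63,500 + ¥36,500 = ¥353,500
  Exemption: 25% × (¥353,500 − ¥157,000) = ¥49,125 ≥ ¥24,000, so the exemption is fully phased out
  Base: ¥353,500 − ¥0 = ¥353,500
  ¥353,500 × 27% = ¥95,445

¥95,445 > ¥21,960, so the alternative floor tax is the binding amount.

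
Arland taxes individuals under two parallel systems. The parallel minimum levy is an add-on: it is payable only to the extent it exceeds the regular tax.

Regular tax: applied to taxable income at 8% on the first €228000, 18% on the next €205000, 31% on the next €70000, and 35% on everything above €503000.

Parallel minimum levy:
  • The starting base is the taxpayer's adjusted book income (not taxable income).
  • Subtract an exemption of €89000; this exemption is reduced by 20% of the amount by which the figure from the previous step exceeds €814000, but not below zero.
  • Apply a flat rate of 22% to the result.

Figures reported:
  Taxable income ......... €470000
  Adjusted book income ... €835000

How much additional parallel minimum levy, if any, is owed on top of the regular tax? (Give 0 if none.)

Regular tax:
  €228000 × 8% = €18240
  €205000 × 18% = €36900
  €37000 × 31% = €11470
  → €66610

Parallel minimum levy:
  Base (adjusted book income): €835000
  Exemption: €89000 − 20% × (€835000 − €814000) = €89000 − €4200 = €84800
  Base: €835000 − €84800 = €750200
  €750200 × 22% = €165044

Excess of parallel minimum levy over regular tax: €165044 − €66610 = €98434.

€98434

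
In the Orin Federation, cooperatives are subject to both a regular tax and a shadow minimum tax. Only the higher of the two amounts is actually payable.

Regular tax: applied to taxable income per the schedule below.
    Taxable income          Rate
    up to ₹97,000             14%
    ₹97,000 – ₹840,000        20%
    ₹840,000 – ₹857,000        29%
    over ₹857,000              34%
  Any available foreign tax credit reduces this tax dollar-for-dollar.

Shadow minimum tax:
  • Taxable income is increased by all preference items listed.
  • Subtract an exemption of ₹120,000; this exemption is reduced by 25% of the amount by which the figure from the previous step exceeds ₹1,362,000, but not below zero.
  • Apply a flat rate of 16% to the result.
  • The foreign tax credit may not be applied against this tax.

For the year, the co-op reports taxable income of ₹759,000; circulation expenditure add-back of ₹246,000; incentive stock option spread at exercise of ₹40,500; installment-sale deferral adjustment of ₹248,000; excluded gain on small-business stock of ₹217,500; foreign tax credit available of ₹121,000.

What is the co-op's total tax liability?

Shadow minimum tax:
  Adjusted income: ₹759,000 + ₹246,000 + ₹40,500 + ₹248,000 + ₹217,500 = ₹1,511,000
  Exemption: ₹120,000 − 25% × (₹1,511,000 − ₹1,362,000) = ₹120,000 − ₹37,250 = ₹82,750
  Base: ₹1,511,000 − ₹82,750 = ₹1,428,250
  ₹1,428,250 × 16% = ₹228,520

Regular tax:
  ₹97,000 × 14% = ₹13,580
  ₹662,000 × 20% = ₹132,400
  → ₹145,980
  Less foreign tax credit ₹121,000 → ₹24,980

₹228,520 > ₹24,980, so the shadow minimum tax is the binding amount.

₹228,520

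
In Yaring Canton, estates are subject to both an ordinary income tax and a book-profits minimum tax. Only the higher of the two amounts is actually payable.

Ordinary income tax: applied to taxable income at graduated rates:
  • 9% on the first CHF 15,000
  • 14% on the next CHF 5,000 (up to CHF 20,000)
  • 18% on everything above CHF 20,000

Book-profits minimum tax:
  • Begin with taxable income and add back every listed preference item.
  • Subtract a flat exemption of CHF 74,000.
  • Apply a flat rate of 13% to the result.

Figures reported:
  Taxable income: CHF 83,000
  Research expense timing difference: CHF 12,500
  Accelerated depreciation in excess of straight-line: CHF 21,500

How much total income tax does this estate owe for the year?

CHF 13,390

Book-profits minimum tax:
  Adjusted income: CHF 83,000 + CHF 12,500 + CHF 21,500 = CHF 117,000
  Less exemption CHF 74,000 → base CHF 43,000
  CHF 43,000 × 13% = CHF 5,590

Ordinary income tax:
  CHF 15,000 × 9% = CHF 1,350
  CHF 5,000 × 14% = CHF 700
  CHF 63,000 × 18% = CHF 11,340
  → CHF 13,390

CHF 13,390 > CHF 5,590, so the ordinary income tax governs.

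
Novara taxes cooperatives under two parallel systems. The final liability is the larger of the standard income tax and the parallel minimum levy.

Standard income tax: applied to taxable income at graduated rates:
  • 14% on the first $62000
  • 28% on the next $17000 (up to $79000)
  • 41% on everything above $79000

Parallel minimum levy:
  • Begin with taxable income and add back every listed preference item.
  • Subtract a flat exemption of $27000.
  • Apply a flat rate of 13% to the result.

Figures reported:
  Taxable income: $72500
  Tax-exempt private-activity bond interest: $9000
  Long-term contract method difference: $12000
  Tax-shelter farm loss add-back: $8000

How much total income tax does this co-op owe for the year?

Standard income tax:
  $62000 × 14% = $8680
  $10500 × 28% = $2940
  → $11620

Parallel minimum levy:
  Adjusted income: $72500 + $9000 + $12000 + $8000 = $101500
  Less exemption $27000 → base $74500
  $74500 × 13% = $9685

$11620 > $9685, so the standard income tax governs.

$11620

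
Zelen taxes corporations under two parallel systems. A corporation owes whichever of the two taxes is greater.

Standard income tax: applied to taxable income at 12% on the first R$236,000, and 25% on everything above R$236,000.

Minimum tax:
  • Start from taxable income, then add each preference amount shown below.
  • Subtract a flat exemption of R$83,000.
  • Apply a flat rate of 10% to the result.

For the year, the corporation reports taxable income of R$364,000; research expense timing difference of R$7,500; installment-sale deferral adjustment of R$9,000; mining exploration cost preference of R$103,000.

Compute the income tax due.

Standard income tax:
  R$236,000 × 12% = R$28,320
  R$128,000 × 25% = R$32,000
  → R$60,320

Minimum tax:
  Adjusted income: R$364,000 + R$7,500 + R$9,000 + R$103,000 = R$483,500
  Less exemption R$83,000 → base R$400,500
  R$400,500 × 10% = R$40,050

R$60,320 > R$40,050, so the standard income tax governs.

R$60,320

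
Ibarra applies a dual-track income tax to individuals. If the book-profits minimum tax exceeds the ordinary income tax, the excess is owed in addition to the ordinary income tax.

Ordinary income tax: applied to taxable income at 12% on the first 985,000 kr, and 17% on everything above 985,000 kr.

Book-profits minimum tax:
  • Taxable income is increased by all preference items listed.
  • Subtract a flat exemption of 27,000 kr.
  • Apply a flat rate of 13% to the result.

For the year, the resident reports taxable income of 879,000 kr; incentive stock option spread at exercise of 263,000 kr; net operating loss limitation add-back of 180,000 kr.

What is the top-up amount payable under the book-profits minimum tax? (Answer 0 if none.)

Ordinary income tax:
  879,000 kr × 12% = 105,480 kr

Book-profits minimum tax:
  Adjusted income: 879,000 kr + 263,000 kr + 180,000 kr = 1,322,000 kr
  Less exemption 27,000 kr → base 1,295,000 kr
  1,295,000 kr × 13% = 168,350 kr

Excess of book-profits minimum tax over ordinary income tax: 168,350 kr − 105,480 kr = 62,870 kr.

62,870 kr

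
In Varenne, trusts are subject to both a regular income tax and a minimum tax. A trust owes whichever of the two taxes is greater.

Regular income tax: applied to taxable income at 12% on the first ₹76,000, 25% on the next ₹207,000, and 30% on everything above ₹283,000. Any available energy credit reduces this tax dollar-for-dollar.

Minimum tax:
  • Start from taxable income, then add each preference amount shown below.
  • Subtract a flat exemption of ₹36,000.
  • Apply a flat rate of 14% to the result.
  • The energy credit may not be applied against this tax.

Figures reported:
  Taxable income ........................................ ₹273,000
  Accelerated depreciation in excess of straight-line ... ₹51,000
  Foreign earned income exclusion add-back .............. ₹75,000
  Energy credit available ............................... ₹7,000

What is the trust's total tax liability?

₹51,370

Minimum tax:
  Adjusted income: ₹273,000 + ₹51,000 + ₹75,000 = ₹399,000
  Less exemption ₹36,000 → base ₹363,000
  ₹363,000 × 14% = ₹50,820

Regular income tax:
  ₹76,000 × 12% = ₹9,120
  ₹197,000 × 25% = ₹49,250
  → ₹58,370
  Less energy credit ₹7,000 → ₹51,370

₹51,370 > ₹50,820, so the regular income tax governs.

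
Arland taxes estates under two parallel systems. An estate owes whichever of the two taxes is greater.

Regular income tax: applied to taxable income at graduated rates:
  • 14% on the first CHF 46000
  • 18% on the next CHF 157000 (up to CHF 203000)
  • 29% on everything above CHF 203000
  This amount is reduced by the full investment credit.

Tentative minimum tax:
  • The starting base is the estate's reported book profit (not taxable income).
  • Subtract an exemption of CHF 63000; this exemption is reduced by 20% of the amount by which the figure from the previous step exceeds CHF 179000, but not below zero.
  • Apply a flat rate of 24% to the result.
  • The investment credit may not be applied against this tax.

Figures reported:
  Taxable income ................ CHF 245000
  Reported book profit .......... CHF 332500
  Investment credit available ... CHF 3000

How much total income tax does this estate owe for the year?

CHF 72048

Regular income tax:
  CHF 46000 × 14% = CHF 6440
  CHF 157000 × 18% = CHF 28260
  CHF 42000 × 29% = CHF 12180
  → CHF 46880
  Less investment credit CHF 3000 → CHF 43880

Tentative minimum tax:
  Base (reported book profit): CHF 332500
  Exemption: CHF 63000 − 20% × (CHF 332500 − CHF 179000) = CHF 63000 − CHF 30700 = CHF 32300
  Base: CHF 332500 − CHF 32300 = CHF 300200
  CHF 300200 × 24% = CHF 72048

CHF 72048 > CHF 43880, so the tentative minimum tax is the binding amount.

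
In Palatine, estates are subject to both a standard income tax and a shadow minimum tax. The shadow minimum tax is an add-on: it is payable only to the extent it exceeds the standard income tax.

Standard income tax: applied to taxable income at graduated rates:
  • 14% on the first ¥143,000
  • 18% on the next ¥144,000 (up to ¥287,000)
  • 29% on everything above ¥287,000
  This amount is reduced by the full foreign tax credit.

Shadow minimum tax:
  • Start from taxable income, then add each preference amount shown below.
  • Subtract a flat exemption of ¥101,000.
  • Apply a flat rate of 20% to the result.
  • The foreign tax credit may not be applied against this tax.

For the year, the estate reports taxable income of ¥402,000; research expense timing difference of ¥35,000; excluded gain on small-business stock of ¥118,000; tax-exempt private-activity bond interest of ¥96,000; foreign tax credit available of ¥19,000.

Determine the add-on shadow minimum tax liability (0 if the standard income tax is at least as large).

¥49,710

Standard income tax:
  ¥143,000 × 14% = ¥20,020
  ¥144,000 × 18% = ¥25,920
  ¥115,000 × 29% = ¥33,350
  → ¥79,290
  Less foreign tax credit ¥19,000 → ¥60,290

Shadow minimum tax:
  Adjusted income: ¥402,000 + ¥35,000 + ¥118,000 + ¥96,000 = ¥651,000
  Less exemption ¥101,000 → base ¥550,000
  ¥550,000 × 20% = ¥110,000

Excess of shadow minimum tax over standard income tax: ¥110,000 − ¥60,290 = ¥49,710.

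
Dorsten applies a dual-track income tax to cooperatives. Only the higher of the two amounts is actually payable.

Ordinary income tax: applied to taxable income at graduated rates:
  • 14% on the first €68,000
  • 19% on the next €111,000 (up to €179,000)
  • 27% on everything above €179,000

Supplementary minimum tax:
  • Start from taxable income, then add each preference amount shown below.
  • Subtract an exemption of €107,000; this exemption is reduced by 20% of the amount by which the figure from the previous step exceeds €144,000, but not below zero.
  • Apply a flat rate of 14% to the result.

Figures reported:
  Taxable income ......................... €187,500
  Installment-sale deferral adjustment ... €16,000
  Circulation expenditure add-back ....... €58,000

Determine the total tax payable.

€32,905

Supplementary minimum tax:
  Adjusted income: €187,500 + €16,000 + €58,000 = €261,500
  Exemption: €107,000 − 20% × (€261,500 − €144,000) = €107,000 − €23,500 = €83,500
  Base: €261,500 − €83,500 = €178,000
  €178,000 × 14% = €24,920

Ordinary income tax:
  €68,000 × 14% = €9,520
  €111,000 × 19% = €21,090
  €8,500 × 27% = €2,295
  → €32,905

€32,905 > €24,920, so the ordinary income tax governs.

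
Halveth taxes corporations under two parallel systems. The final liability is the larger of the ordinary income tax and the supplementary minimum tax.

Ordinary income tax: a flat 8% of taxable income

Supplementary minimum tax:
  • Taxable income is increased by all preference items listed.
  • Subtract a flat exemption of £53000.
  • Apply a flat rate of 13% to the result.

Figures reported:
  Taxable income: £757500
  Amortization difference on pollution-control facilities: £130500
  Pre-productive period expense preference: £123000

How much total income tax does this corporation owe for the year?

£124540

Supplementary minimum tax:
  Adjusted income: £757500 + £130500 + £123000 = £1011000
  Less exemption £53000 → base £958000
  £958000 × 13% = £124540

Ordinary income tax:
  £757500 × 8% = £60600

£124540 > £60600, so the supplementary minimum tax is the binding amount.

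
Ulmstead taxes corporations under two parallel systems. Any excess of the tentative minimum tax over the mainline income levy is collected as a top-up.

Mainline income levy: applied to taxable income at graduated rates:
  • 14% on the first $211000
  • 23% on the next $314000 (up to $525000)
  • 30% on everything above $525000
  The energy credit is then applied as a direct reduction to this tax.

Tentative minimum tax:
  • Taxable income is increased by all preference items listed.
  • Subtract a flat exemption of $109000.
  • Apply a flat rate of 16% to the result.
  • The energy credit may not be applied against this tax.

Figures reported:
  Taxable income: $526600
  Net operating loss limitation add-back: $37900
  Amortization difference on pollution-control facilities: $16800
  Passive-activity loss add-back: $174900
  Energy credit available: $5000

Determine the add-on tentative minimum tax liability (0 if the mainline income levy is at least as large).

$6312

Mainline income levy:
  $211000 × 14% = $29540
  $314000 × 23% = $72220
  $1600 × 30% = $480
  → $102240
  Less energy credit $5000 → $97240

Tentative minimum tax:
  Adjusted income: $526600 + $37900 + $16800 + $174900 = $756200
  Less exemption $109000 → base $647200
  $647200 × 16% = $103552

Excess of tentative minimum tax over mainline income levy: $103552 − $97240 = $6312.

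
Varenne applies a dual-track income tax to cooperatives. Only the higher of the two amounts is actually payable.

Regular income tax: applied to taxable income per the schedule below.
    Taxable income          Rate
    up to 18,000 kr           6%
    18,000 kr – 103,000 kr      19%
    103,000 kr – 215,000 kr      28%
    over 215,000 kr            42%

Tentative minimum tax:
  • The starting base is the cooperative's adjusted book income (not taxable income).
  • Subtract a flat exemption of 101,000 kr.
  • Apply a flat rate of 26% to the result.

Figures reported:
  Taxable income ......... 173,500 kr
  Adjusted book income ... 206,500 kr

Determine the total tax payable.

Tentative minimum tax:
  Base (adjusted book income): 206,500 kr
  Less exemption 101,000 kr → base 105,500 kr
  105,500 kr × 26% = 27,430 kr

Regular income tax:
  18,000 kr × 6% = 1,080 kr
  85,000 kr × 19% = 16,150 kr
  70,500 kr × 28% = 19,740 kr
  → 36,970 kr

36,970 kr > 27,430 kr, so the regular income tax governs.

36,970 kr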